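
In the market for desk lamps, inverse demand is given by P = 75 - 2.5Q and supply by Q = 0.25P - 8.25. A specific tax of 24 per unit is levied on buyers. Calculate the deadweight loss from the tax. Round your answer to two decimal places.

44.31

Rewriting supply in inverse form: P = 33 + 4Q.
Without the tax, 75 - 2.5Q = 33 + 4Q so Q* = 6.4615 and P* = 58.8462.
A tax on buyers shifts demand down by 24: (75 - 24) - 2.5Q = 33 + 4Q, so Q_t = 2.7692. Buyers pay P_b = 68.0769; sellers receive P_s = P_b - 24 = 44.0769.
Deadweight loss is the triangle between the curves from Q_t to Q*: (1/2)(6.4615 - 2.7692)(24) = 44.3077.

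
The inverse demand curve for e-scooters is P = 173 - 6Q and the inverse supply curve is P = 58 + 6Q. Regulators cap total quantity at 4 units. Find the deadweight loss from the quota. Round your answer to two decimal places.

Unrestricted equilibrium: Q* = (173 - 58)/(6 + 6) = 9.5833.
At Q = 4 the demand price is 173 - 6(4) = 149 and the supply price is 58 + 6(4) = 82.
DWL = (1/2)(gap between curves at 4) x (Q* - 4) = (1/2)(67)(5.5833) = 187.0417.

187.04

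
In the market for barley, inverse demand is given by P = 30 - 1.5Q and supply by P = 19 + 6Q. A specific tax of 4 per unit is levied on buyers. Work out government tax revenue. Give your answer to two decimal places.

Pre-tax equilibrium: 30 - 1.5Q = 19 + 6Q gives Q* = 1.4667, P* = 27.8.
With the tax, buyers' net willingness to pay falls by 4: (30 - 4) - 1.5Q = 19 + 6Q, so Q_t = 0.9333. Buyers pay P_b = 28.6; sellers receive P_s = P_b - 4 = 24.6.
Tax revenue = t x Q_t = 4 x 0.9333 = 3.7333.

3.73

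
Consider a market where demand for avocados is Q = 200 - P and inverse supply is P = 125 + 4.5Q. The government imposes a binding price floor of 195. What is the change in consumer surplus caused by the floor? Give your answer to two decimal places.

-80.48

Rewriting demand in inverse form: P = 200 - Q.
Free-market equilibrium: 200 - Q = 125 + 4.5Q gives Q* = 13.6364, P* = 186.3636.
At the floor price 195, quantity demanded is (200 - 195)/1 = 5; demand is the short side, so Q = 5 trades at P = 195.
CS goes from (1/2)(13.6364)(13.6364) = 92.9752 to 12.5 (computed as (200 - 195)(5) - (1/2)(1)(5)^2), a change of -80.4752.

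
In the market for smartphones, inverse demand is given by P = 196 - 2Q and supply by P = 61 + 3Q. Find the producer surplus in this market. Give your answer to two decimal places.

1093.50

Setting demand equal to supply, 135 = 5Q, so Q* = 27 and P* = 142.
The supply curve's price intercept is 61, so PS = (1/2)(Q*)(P* - 61) = (1/2)(27)(81) = 1093.5.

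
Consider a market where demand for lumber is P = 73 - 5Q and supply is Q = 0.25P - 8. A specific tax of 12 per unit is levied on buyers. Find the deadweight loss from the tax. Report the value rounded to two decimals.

8.00

Rewriting supply in inverse form: P = 32 + 4Q.
Pre-tax equilibrium: 73 - 5Q = 32 + 4Q gives Q* = 4.5556, P* = 50.2222.
A tax on buyers shifts demand down by 12: (73 - 12) - 5Q = 32 + 4Q, so Q_t = 3.2222. Buyers pay P_b = 56.8889; sellers receive P_s = P_b - 12 = 44.8889.
The welfare triangle lost has base Q* - Q_t = 1.3333 and height t = 12, so DWL = (1/2)(1.3333)(12) = 8.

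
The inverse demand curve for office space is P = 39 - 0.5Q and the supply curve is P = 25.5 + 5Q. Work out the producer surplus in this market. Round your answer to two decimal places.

15.06

Setting demand equal to supply, 13.5 = 5.5Q, so Q* = 2.4545 and P* = 37.7727.
The supply curve's price intercept is 25.5, so PS = (1/2)(Q*)(P* - 25.5) = (1/2)(2.4545)(12.2727) = 15.062.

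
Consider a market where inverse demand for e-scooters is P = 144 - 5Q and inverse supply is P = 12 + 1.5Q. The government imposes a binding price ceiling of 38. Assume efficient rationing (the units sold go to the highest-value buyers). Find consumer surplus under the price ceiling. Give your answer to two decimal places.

1086.22

Free-market equilibrium: 144 - 5Q = 12 + 1.5Q gives Q* = 20.3077, P* = 42.4615.
At P = 38, sellers supply (38 - 12)/1.5 = 17.3333 while buyers want more, so the quantity traded is 17.3333 at price 38.
The demand price at Q = 17.3333 is 57.3333. CS is the trapezoid between demand and 38 over [0, 17.3333]: (1/2)[(144 - 38) + (57.3333 - 38)](17.3333) = 1086.2222.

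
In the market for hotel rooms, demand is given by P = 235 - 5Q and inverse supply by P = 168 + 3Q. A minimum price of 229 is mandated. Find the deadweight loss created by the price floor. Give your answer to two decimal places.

Without the control, 235 - 5Q = 168 + 3Q so Q* = 8.375 and P* = 193.125.
At the floor price 229, quantity demanded is (235 - 229)/5 = 1.2; demand is the short side, so Q = 1.2 trades at P = 229.
At Q = 1.2 the demand price is 229 and the supply price is 171.6. Deadweight loss is the triangle between the curves from 1.2 to 8.375: (1/2)(229 - 171.6)(8.375 - 1.2) = 205.9225.

205.92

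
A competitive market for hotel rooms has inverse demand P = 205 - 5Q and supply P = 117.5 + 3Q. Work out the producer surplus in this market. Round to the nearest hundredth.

179.44

Setting demand equal to supply, 87.5 = 8Q, so Q* = 10.9375 and P* = 150.3125.
Producer surplus is the triangle above supply below P*: (1/2)(10.9375)(150.3125 - 117.5) = (1/2)(10.9375)(32.8125) = 179.4434.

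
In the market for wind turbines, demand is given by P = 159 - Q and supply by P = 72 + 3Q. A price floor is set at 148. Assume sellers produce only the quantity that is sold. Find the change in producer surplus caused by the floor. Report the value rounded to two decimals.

Without the control, 159 - Q = 72 + 3Q so Q* = 21.75 and P* = 137.25.
At the floor price 148, quantity demanded is (159 - 148)/1 = 11; demand is the short side, so Q = 11 trades at P = 148.
PS goes from (1/2)(21.75)(65.25) = 709.5938 to 654.5 (computed as (148 - 72)(11) - (1/2)(3)(11)^2), a change of -55.0938.

-55.09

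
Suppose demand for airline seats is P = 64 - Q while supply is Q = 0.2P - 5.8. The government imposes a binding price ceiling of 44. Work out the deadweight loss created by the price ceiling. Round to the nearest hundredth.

Rewriting supply in inverse form: P = 29 + 5Q.
Free-market equilibrium: 64 - Q = 29 + 5Q gives Q* = 5.8333, P* = 58.1667.
At P = 44, sellers supply (44 - 29)/5 = 3 while buyers want more, so the quantity traded is 3 at price 44.
The lost-trades triangle has base Q* - 3 = 2.8333 and height equal to the gap between the curves at Q = 3, which is 61 - 44 = 17. DWL = (1/2)(2.8333)(17) = 24.0833.

24.08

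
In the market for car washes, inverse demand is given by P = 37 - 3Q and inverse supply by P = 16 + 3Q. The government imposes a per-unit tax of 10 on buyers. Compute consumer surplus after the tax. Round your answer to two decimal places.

5.04

Without the tax, 37 - 3Q = 16 + 3Q so Q* = 3.5 and P* = 26.5.
With the tax, buyers' net willingness to pay falls by 10: (37 - 10) - 3Q = 16 + 3Q, so Q_t = 1.8333. Buyers pay P_b = 31.5; sellers receive P_s = P_b - 10 = 21.5.
Consumer surplus is the triangle under demand above P_b: (1/2)(1.8333)(37 - 31.5) = 5.0417.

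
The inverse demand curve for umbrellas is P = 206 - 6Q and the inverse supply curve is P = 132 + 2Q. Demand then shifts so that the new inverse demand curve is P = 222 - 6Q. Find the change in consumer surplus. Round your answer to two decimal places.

Initial equilibrium: Q_0 = 9.25, P_0 = 150.5; CS_0 = (1/2)(9.25)(55.5) = 256.6875, PS_0 = (1/2)(9.25)(18.5) = 85.5625.
New equilibrium: 222 - 6Q = 132 + 2Q gives Q_1 = 11.25, P_1 = 154.5; CS_1 = 379.6875, PS_1 = 126.5625.
Change in consumer surplus = 379.6875 - 256.6875 = 123.

123.00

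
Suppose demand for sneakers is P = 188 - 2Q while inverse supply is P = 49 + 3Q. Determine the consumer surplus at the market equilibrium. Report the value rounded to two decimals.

772.84

Equilibrium: 188 - 2Q = 49 + 3Q, so Q* = 27.8 and P* = 132.4.
Consumer surplus is the triangle under demand above P*: (1/2)(27.8)(188 - 132.4) = (1/2)(27.8)(55.6) = 772.84.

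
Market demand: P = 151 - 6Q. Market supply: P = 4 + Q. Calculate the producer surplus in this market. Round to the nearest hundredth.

220.50

Set 151 - 6Q = 4 + Q, which gives 147 = 7Q, so Q* = 21 and P* = 151 - 6(21) = 25.
PS is the area between P* and the supply curve from 0 to Q*: (1/2)(21)(21) = 220.5.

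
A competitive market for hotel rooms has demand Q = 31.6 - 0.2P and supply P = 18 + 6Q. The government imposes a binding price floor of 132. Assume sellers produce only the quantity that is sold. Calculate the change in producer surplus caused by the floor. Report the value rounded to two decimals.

25.73

Rewriting demand in inverse form: P = 158 - 5Q.
Without the control, 158 - 5Q = 18 + 6Q so Q* = 12.7273 and P* = 94.3636.
At P = 132, buyers demand (158 - 132)/5 = 5.2 while sellers would supply more, so the quantity traded is 5.2 at price 132.
PS goes from (1/2)(12.7273)(76.3636) = 485.9504 to 511.68 (computed as (132 - 18)(5.2) - (1/2)(6)(5.2)^2), a change of 25.7296.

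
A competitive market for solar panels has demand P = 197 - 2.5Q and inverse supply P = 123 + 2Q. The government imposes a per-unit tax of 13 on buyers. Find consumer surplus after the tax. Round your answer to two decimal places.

229.69

Without the tax, 197 - 2.5Q = 123 + 2Q so Q* = 16.4444 and P* = 155.8889.
A tax on buyers shifts demand down by 13: (197 - 13) - 2.5Q = 123 + 2Q, so Q_t = 13.5556. Buyers pay P_b = 163.1111; sellers receive P_s = P_b - 13 = 150.1111.
CS = (1/2)(Q_t)(197 - P_b) = (1/2)(13.5556)(33.8889) = 229.6914.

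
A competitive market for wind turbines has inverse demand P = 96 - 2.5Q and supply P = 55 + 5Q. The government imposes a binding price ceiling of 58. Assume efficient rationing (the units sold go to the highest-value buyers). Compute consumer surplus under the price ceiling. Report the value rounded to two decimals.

22.35

Free-market equilibrium: 96 - 2.5Q = 55 + 5Q gives Q* = 5.4667, P* = 82.3333.
At P = 58, sellers supply (58 - 55)/5 = 0.6 while buyers want more, so the quantity traded is 0.6 at price 58.
The demand price at Q = 0.6 is 94.5. CS is the trapezoid between demand and 58 over [0, 0.6]: (1/2)[(96 - 58) + (94.5 - 58)](0.6) = 22.35.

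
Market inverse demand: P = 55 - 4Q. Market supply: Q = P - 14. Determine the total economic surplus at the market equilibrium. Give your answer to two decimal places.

Rewriting supply in inverse form: P = 14 + Q.
Setting demand equal to supply, 41 = 5Q, so Q* = 8.2 and P* = 22.2.
CS = (1/2)(8.2)(32.8) = 134.48 and PS = (1/2)(8.2)(8.2) = 33.62, so total surplus = 168.1.

168.10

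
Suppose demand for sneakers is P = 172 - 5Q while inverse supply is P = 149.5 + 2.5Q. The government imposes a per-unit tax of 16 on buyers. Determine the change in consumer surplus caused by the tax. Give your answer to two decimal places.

Pre-tax equilibrium: 172 - 5Q = 149.5 + 2.5Q gives Q* = 3, P* = 157.
With the tax, buyers' net willingness to pay falls by 16: (172 - 16) - 5Q = 149.5 + 2.5Q, so Q_t = 0.8667. Buyers pay P_b = 167.6667; sellers receive P_s = P_b - 16 = 151.6667.
Consumers lose the trapezoid between P* and P_b out to Q_t plus the triangle from Q_t to Q*: change in CS = 1.8778 - 22.5 = -20.6222.

-20.62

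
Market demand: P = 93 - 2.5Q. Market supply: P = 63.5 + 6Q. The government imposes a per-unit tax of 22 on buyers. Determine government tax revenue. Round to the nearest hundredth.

19.41

Pre-tax equilibrium: 93 - 2.5Q = 63.5 + 6Q gives Q* = 3.4706, P* = 84.3235.
A tax on buyers shifts demand down by 22: (93 - 22) - 2.5Q = 63.5 + 6Q, so Q_t = 0.8824. Buyers pay P_b = 90.7941; sellers receive P_s = P_b - 22 = 68.7941.
Revenue is the tax times quantity traded: 22 x 0.8824 = 19.4118.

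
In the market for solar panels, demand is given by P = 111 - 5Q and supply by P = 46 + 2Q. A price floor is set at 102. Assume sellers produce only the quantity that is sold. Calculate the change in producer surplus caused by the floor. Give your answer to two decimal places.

Free-market equilibrium: 111 - 5Q = 46 + 2Q gives Q* = 9.2857, P* = 64.5714.
At the floor price 102, quantity demanded is (111 - 102)/5 = 1.8; demand is the short side, so Q = 1.8 trades at P = 102.
PS goes from (1/2)(9.2857)(18.5714) = 86.2245 to 97.56 (computed as (102 - 46)(1.8) - (1/2)(2)(1.8)^2), a change of 11.3355.

11.34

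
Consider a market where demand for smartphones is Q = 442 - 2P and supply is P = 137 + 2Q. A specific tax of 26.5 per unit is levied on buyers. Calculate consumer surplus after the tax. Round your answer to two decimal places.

132.25

Rewriting demand in inverse form: P = 221 - 0.5Q.
Pre-tax equilibrium: 221 - 0.5Q = 137 + 2Q gives Q* = 33.6, P* = 204.2.
A tax on buyers shifts demand down by 26.5: (221 - 26.5) - 0.5Q = 137 + 2Q, so Q_t = 23. Buyers pay P_b = 209.5; sellers receive P_s = P_b - 26.5 = 183.
Consumer surplus is the triangle under demand above P_b: (1/2)(23)(221 - 209.5) = 132.25.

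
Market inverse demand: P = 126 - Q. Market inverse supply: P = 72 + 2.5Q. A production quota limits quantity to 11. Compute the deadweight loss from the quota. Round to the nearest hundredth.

Without the quota, 126 - Q = 72 + 2.5Q gives Q* = 15.4286.
At Q = 11 the demand price is 126 - (11) = 115 and the supply price is 72 + 2.5(11) = 99.5.
DWL = (1/2)(gap between curves at 11) x (Q* - 11) = (1/2)(15.5)(4.4286) = 34.3214.

34.32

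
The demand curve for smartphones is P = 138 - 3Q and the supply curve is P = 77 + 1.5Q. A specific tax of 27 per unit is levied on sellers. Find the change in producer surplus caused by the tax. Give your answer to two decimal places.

Without the tax, 138 - 3Q = 77 + 1.5Q so Q* = 13.5556 and P* = 97.3333.
With the tax, sellers need 27 more per unit: 138 - 3Q = 77 + 1.5Q + 27, so Q_t = 7.5556. Buyers pay P_b = 115.3333; sellers receive P_s = P_b - 27 = 88.3333.
Producers lose the trapezoid between P_s and P* out to Q_t plus the triangle from Q_t to Q*: change in PS = 42.8148 - 137.8148 = -95.

-95.00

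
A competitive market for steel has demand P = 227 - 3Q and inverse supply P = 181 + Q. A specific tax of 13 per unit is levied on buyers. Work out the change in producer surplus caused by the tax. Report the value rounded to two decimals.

-32.09

Without the tax, 227 - 3Q = 181 + Q so Q* = 11.5 and P* = 192.5.
A tax on buyers shifts demand down by 13: (227 - 13) - 3Q = 181 + Q, so Q_t = 8.25. Buyers pay P_b = 202.25; sellers receive P_s = P_b - 13 = 189.25.
Producers lose the trapezoid between P_s and P* out to Q_t plus the triangle from Q_t to Q*: change in PS = 34.0312 - 66.125 = -32.0938.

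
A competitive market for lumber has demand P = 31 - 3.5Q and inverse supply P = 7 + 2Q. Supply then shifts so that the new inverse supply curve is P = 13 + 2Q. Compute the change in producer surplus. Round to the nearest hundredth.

-8.33

Initial equilibrium: Q_0 = 4.3636, P_0 = 15.7273; CS_0 = (1/2)(4.3636)(15.2727) = 33.3223, PS_0 = (1/2)(4.3636)(8.7273) = 19.0413.
New equilibrium: 31 - 3.5Q = 13 + 2Q gives Q_1 = 3.2727, P_1 = 19.5455; CS_1 = 18.7438, PS_1 = 10.7107.
Change in producer surplus = 10.7107 - 19.0413 = -8.3306.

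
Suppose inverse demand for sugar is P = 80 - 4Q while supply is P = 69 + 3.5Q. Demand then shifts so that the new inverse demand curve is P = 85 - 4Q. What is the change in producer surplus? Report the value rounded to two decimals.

4.20

Initial equilibrium: Q_0 = 1.4667, P_0 = 74.1333; CS_0 = (1/2)(1.4667)(5.8667) = 4.3022, PS_0 = (1/2)(1.4667)(5.1333) = 3.7644.
New equilibrium: 85 - 4Q = 69 + 3.5Q gives Q_1 = 2.1333, P_1 = 76.4667; CS_1 = 9.1022, PS_1 = 7.9644.
Change in producer surplus = 7.9644 - 3.7644 = 4.2.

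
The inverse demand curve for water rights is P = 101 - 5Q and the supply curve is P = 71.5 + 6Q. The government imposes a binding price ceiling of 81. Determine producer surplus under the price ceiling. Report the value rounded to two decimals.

Without the control, 101 - 5Q = 71.5 + 6Q so Q* = 2.6818 and P* = 87.5909.
At P = 81, sellers supply (81 - 71.5)/6 = 1.5833 while buyers want more, so the quantity traded is 1.5833 at price 81.
PS is the triangle above supply below 81: (1/2)(1.5833)(81 - 71.5) = 7.5208.

7.52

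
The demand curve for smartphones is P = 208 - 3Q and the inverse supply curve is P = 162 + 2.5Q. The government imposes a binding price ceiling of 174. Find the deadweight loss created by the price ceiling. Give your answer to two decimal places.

Without the control, 208 - 3Q = 162 + 2.5Q so Q* = 8.3636 and P* = 182.9091.
At the ceiling price 174, quantity supplied is (174 - 162)/2.5 = 4.8; supply is the short side, so Q = 4.8 trades at P = 174.
At Q = 4.8 the demand price is 193.6 and the supply price is 174. Deadweight loss is the triangle between the curves from 4.8 to 8.3636: (1/2)(193.6 - 174)(8.3636 - 4.8) = 34.9236.

34.92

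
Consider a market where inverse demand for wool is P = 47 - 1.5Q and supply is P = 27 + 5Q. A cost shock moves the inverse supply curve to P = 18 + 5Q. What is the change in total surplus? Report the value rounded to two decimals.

Initial equilibrium: Q_0 = 3.0769, P_0 = 42.3846; CS_0 = (1/2)(3.0769)(4.6154) = 7.1006, PS_0 = (1/2)(3.0769)(15.3846) = 23.6686.
New equilibrium: 47 - 1.5Q = 18 + 5Q gives Q_1 = 4.4615, P_1 = 40.3077; CS_1 = 14.929, PS_1 = 49.7633.
Change in total surplus = (14.929 + 49.7633) - (7.1006 + 23.6686) = 33.9231.

33.92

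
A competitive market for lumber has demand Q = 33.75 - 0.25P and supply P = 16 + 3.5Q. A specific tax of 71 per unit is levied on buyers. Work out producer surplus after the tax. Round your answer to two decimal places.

Rewriting demand in inverse form: P = 135 - 4Q.
Without the tax, 135 - 4Q = 16 + 3.5Q so Q* = 15.8667 and P* = 71.5333.
With the tax, buyers' net willingness to pay falls by 71: (135 - 71) - 4Q = 16 + 3.5Q, so Q_t = 6.4. Buyers pay P_b = 109.4; sellers receive P_s = P_b - 71 = 38.4.
PS = (1/2)(Q_t)(P_s - 16) = (1/2)(6.4)(22.4) = 71.68.

71.68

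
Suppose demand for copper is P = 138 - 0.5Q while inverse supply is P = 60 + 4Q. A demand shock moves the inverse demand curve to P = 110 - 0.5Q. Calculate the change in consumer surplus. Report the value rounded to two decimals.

Initial equilibrium: Q_0 = 17.3333, P_0 = 129.3333; CS_0 = (1/2)(17.3333)(8.6667) = 75.1111, PS_0 = (1/2)(17.3333)(69.3333) = 600.8889.
New equilibrium: 110 - 0.5Q = 60 + 4Q gives Q_1 = 11.1111, P_1 = 104.4444; CS_1 = 30.8642, PS_1 = 246.9136.
Change in consumer surplus = 30.8642 - 75.1111 = -44.2469.

-44.25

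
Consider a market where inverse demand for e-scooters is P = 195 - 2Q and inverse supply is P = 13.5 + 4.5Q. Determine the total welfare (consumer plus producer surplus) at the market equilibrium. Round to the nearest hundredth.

2534.02

Setting demand equal to supply, 181.5 = 6.5Q, so Q* = 27.9231 and P* = 139.1538.
Total surplus is the full triangle between the curves from 0 to Q*: (1/2)(27.9231)(195 - 13.5) = 2534.0192.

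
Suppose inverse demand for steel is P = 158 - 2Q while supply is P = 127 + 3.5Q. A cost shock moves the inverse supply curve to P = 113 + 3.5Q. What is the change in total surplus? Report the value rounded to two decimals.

Initial equilibrium: Q_0 = 5.6364, P_0 = 146.7273; CS_0 = (1/2)(5.6364)(11.2727) = 31.7686, PS_0 = (1/2)(5.6364)(19.7273) = 55.595.
New equilibrium: 158 - 2Q = 113 + 3.5Q gives Q_1 = 8.1818, P_1 = 141.6364; CS_1 = 66.9421, PS_1 = 117.1488.
Change in total surplus = (66.9421 + 117.1488) - (31.7686 + 55.595) = 96.7273.

96.73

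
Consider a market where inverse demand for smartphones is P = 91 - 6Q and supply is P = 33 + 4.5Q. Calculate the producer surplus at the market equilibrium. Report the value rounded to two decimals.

68.65

Set 91 - 6Q = 33 + 4.5Q, which gives 58 = 10.5Q, so Q* = 5.5238 and P* = 91 - 6(5.5238) = 57.8571.
PS is the area between P* and the supply curve from 0 to Q*: (1/2)(5.5238)(24.8571) = 68.6531.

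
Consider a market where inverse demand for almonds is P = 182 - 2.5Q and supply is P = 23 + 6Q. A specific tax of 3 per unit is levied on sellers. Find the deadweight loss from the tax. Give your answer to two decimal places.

Without the tax, 182 - 2.5Q = 23 + 6Q so Q* = 18.7059 and P* = 135.2353.
A tax on sellers shifts supply up by 3: 182 - 2.5Q = 23 + 6Q + 3, so Q_t = 18.3529. Buyers pay P_b = 136.1176; sellers receive P_s = P_b - 3 = 133.1176.
Deadweight loss is the triangle between the curves from Q_t to Q*: (1/2)(18.7059 - 18.3529)(3) = 0.5294.

0.53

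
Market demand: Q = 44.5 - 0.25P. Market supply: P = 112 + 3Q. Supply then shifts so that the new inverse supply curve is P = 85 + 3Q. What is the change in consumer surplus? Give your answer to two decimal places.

Rewriting demand in inverse form: P = 178 - 4Q.
Initial equilibrium: Q_0 = 9.4286, P_0 = 140.2857; CS_0 = (1/2)(9.4286)(37.7143) = 177.7959, PS_0 = (1/2)(9.4286)(28.2857) = 133.3469.
New equilibrium: 178 - 4Q = 85 + 3Q gives Q_1 = 13.2857, P_1 = 124.8571; CS_1 = 353.0204, PS_1 = 264.7653.
Change in consumer surplus = 353.0204 - 177.7959 = 175.2245.

175.22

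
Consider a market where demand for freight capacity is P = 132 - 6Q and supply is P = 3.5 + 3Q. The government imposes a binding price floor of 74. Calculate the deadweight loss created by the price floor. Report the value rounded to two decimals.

95.68

Without the control, 132 - 6Q = 3.5 + 3Q so Q* = 14.2778 and P* = 46.3333.
At the floor price 74, quantity demanded is (132 - 74)/6 = 9.6667; demand is the short side, so Q = 9.6667 trades at P = 74.
At Q = 9.6667 the demand price is 74 and the supply price is 32.5. Deadweight loss is the triangle between the curves from 9.6667 to 14.2778: (1/2)(74 - 32.5)(14.2778 - 9.6667) = 95.6806.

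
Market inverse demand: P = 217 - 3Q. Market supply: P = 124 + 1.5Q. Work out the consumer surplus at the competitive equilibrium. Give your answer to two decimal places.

640.67

Equilibrium: 217 - 3Q = 124 + 1.5Q, so Q* = 20.6667 and P* = 155.
The demand choke price is 217, so CS = (1/2)(Q*)(217 - P*) = (1/2)(20.6667)(62) = 640.6667.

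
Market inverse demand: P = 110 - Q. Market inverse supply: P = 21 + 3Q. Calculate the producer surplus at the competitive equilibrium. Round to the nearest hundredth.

Set 110 - Q = 21 + 3Q, which gives 89 = 4Q, so Q* = 22.25 and P* = 110 - (22.25) = 87.75.
The supply curve's price intercept is 21, so PS = (1/2)(Q*)(P* - 21) = (1/2)(22.25)(66.75) = 742.5938.

742.59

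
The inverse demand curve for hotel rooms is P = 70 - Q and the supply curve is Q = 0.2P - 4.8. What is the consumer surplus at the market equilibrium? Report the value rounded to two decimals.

29.39

Rewriting supply in inverse form: P = 24 + 5Q.
Equilibrium: 70 - Q = 24 + 5Q, so Q* = 7.6667 and P* = 62.3333.
The demand choke price is 70, so CS = (1/2)(Q*)(70 - P*) = (1/2)(7.6667)(7.6667) = 29.3889.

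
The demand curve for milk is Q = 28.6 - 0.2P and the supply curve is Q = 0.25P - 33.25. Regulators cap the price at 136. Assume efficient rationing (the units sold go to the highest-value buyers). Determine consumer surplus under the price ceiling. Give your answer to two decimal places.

Rewriting demand in inverse form: P = 143 - 5Q.
Rewriting supply in inverse form: P = 133 + 4Q.
Free-market equilibrium: 143 - 5Q = 133 + 4Q gives Q* = 1.1111, P* = 137.4444.
At the ceiling price 136, quantity supplied is (136 - 133)/4 = 0.75; supply is the short side, so Q = 0.75 trades at P = 136.
The demand price at Q = 0.75 is 139.25. CS is the trapezoid between demand and 136 over [0, 0.75]: (1/2)[(143 - 136) + (139.25 - 136)](0.75) = 3.8438.

3.84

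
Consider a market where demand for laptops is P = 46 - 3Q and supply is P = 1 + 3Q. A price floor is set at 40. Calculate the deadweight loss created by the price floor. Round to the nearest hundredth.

90.75

Free-market equilibrium: 46 - 3Q = 1 + 3Q gives Q* = 7.5, P* = 23.5.
At P = 40, buyers demand (46 - 40)/3 = 2 while sellers would supply more, so the quantity traded is 2 at price 40.
At Q = 2 the demand price is 40 and the supply price is 7. Deadweight loss is the triangle between the curves from 2 to 7.5: (1/2)(40 - 7)(7.5 - 2) = 90.75.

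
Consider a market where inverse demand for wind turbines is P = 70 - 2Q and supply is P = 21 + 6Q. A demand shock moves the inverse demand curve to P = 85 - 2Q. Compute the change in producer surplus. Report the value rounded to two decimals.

79.45

Initial equilibrium: Q_0 = 6.125, P_0 = 57.75; CS_0 = (1/2)(6.125)(12.25) = 37.5156, PS_0 = (1/2)(6.125)(36.75) = 112.5469.
New equilibrium: 85 - 2Q = 21 + 6Q gives Q_1 = 8, P_1 = 69; CS_1 = 64, PS_1 = 192.
Change in producer surplus = 192 - 112.5469 = 79.4531.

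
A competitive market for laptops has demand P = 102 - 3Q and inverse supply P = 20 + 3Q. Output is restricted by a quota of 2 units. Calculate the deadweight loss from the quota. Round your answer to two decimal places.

Unrestricted equilibrium: Q* = (102 - 20)/(3 + 3) = 13.6667.
At Q = 2 the demand price is 102 - 3(2) = 96 and the supply price is 20 + 3(2) = 26.
Deadweight loss is the triangle between the curves from 2 to 13.6667: (1/2)(96 - 26)(13.6667 - 2) = 408.3333.

408.33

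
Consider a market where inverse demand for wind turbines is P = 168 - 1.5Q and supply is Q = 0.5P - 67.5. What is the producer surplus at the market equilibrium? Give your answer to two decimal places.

88.90

Rewriting supply in inverse form: P = 135 + 2Q.
Set 168 - 1.5Q = 135 + 2Q, which gives 33 = 3.5Q, so Q* = 9.4286 and P* = 168 - 1.5(9.4286) = 153.8571.
The supply curve's price intercept is 135, so PS = (1/2)(Q*)(P* - 135) = (1/2)(9.4286)(18.8571) = 88.898.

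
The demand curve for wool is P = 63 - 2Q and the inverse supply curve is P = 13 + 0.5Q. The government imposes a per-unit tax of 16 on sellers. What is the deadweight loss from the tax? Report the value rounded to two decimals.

51.20

Pre-tax equilibrium: 63 - 2Q = 13 + 0.5Q gives Q* = 20, P* = 23.
A tax on sellers shifts supply up by 16: 63 - 2Q = 13 + 0.5Q + 16, so Q_t = 13.6. Buyers pay P_b = 35.8; sellers receive P_s = P_b - 16 = 19.8.
The welfare triangle lost has base Q* - Q_t = 6.4 and height t = 16, so DWL = (1/2)(6.4)(16) = 51.2.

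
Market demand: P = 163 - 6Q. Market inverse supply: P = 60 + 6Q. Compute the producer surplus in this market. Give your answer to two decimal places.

221.02

Set 163 - 6Q = 60 + 6Q, which gives 103 = 12Q, so Q* = 8.5833 and P* = 163 - 6(8.5833) = 111.5.
PS is the area between P* and the supply curve from 0 to Q*: (1/2)(8.5833)(51.5) = 221.0208.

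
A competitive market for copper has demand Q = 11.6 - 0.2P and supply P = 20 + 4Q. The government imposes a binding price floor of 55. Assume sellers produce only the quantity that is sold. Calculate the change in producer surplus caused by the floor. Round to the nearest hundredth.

Rewriting demand in inverse form: P = 58 - 5Q.
Without the control, 58 - 5Q = 20 + 4Q so Q* = 4.2222 and P* = 36.8889.
At the floor price 55, quantity demanded is (58 - 55)/5 = 0.6; demand is the short side, so Q = 0.6 trades at P = 55.
PS goes from (1/2)(4.2222)(16.8889) = 35.6543 to 20.28 (computed as (55 - 20)(0.6) - (1/2)(4)(0.6)^2), a change of -15.3743.

-15.37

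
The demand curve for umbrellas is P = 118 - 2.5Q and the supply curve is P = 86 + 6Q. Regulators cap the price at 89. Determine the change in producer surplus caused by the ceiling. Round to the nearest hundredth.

-41.77

Free-market equilibrium: 118 - 2.5Q = 86 + 6Q gives Q* = 3.7647, P* = 108.5882.
At P = 89, sellers supply (89 - 86)/6 = 0.5 while buyers want more, so the quantity traded is 0.5 at price 89.
PS goes from (1/2)(3.7647)(22.5882) = 42.519 to 0.75 (computed as (89 - 86)(0.5) - (1/2)(6)(0.5)^2), a change of -41.769.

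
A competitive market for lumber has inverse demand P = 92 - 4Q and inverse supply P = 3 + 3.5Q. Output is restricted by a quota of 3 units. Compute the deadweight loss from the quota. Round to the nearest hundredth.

Without the quota, 92 - 4Q = 3 + 3.5Q gives Q* = 11.8667.
At Q = 3 the demand price is 92 - 4(3) = 80 and the supply price is 3 + 3.5(3) = 13.5.
Deadweight loss is the triangle between the curves from 3 to 11.8667: (1/2)(80 - 13.5)(11.8667 - 3) = 294.8167.

294.82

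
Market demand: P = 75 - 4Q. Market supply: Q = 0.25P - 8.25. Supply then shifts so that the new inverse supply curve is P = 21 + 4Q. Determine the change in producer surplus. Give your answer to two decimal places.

36.00

Rewriting supply in inverse form: P = 33 + 4Q.
Initial equilibrium: Q_0 = 5.25, P_0 = 54; CS_0 = (1/2)(5.25)(21) = 55.125, PS_0 = (1/2)(5.25)(21) = 55.125.
New equilibrium: 75 - 4Q = 21 + 4Q gives Q_1 = 6.75, P_1 = 48; CS_1 = 91.125, PS_1 = 91.125.
Change in producer surplus = 91.125 - 55.125 = 36.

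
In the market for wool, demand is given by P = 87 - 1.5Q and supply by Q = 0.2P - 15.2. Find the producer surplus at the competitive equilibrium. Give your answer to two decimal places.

7.16

Rewriting supply in inverse form: P = 76 + 5Q.
Set 87 - 1.5Q = 76 + 5Q, which gives 11 = 6.5Q, so Q* = 1.6923 and P* = 87 - 1.5(1.6923) = 84.4615.
Producer surplus is the triangle above supply below P*: (1/2)(1.6923)(84.4615 - 76) = (1/2)(1.6923)(8.4615) = 7.1598.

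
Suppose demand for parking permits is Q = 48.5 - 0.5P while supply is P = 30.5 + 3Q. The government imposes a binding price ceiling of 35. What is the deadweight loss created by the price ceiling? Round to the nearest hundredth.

348.10

Rewriting demand in inverse form: P = 97 - 2Q.
Free-market equilibrium: 97 - 2Q = 30.5 + 3Q gives Q* = 13.3, P* = 70.4.
At P = 35, sellers supply (35 - 30.5)/3 = 1.5 while buyers want more, so the quantity traded is 1.5 at price 35.
At Q = 1.5 the demand price is 94 and the supply price is 35. Deadweight loss is the triangle between the curves from 1.5 to 13.3: (1/2)(94 - 35)(13.3 - 1.5) = 348.1.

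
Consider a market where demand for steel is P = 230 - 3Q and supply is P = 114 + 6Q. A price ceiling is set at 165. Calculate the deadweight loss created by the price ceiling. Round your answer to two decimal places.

86.68

Free-market equilibrium: 230 - 3Q = 114 + 6Q gives Q* = 12.8889, P* = 191.3333.
At the ceiling price 165, quantity supplied is (165 - 114)/6 = 8.5; supply is the short side, so Q = 8.5 trades at P = 165.
At Q = 8.5 the demand price is 204.5 and the supply price is 165. Deadweight loss is the triangle between the curves from 8.5 to 12.8889: (1/2)(204.5 - 165)(12.8889 - 8.5) = 86.6806.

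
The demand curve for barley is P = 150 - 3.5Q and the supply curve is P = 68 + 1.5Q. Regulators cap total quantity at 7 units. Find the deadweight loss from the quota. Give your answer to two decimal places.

Unrestricted equilibrium: Q* = (150 - 68)/(3.5 + 1.5) = 16.4.
At Q = 7 the demand price is 150 - 3.5(7) = 125.5 and the supply price is 68 + 1.5(7) = 78.5.
DWL = (1/2)(gap between curves at 7) x (Q* - 7) = (1/2)(47)(9.4) = 220.9.

220.90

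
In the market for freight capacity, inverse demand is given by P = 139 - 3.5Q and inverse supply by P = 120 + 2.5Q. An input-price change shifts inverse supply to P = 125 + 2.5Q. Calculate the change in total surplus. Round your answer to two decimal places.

Initial equilibrium: Q_0 = 3.1667, P_0 = 127.9167; CS_0 = (1/2)(3.1667)(11.0833) = 17.5486, PS_0 = (1/2)(3.1667)(7.9167) = 12.5347.
New equilibrium: 139 - 3.5Q = 125 + 2.5Q gives Q_1 = 2.3333, P_1 = 130.8333; CS_1 = 9.5278, PS_1 = 6.8056.
Change in total surplus = (9.5278 + 6.8056) - (17.5486 + 12.5347) = -13.75.

-13.75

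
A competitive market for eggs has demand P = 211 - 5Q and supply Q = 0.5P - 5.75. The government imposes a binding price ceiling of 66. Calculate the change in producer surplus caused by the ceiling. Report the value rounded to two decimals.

-69.69

Rewriting supply in inverse form: P = 11.5 + 2Q.
Free-market equilibrium: 211 - 5Q = 11.5 + 2Q gives Q* = 28.5, P* = 68.5.
At P = 66, sellers supply (66 - 11.5)/2 = 27.25 while buyers want more, so the quantity traded is 27.25 at price 66.
PS goes from (1/2)(28.5)(57) = 812.25 to 742.5625 (computed as (66 - 11.5)(27.25) - (1/2)(2)(27.25)^2), a change of -69.6875.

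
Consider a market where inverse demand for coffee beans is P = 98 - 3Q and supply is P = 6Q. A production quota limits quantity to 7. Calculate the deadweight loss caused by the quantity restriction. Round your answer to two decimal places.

68.06

Without the quota, 98 - 3Q = 6Q gives Q* = 10.8889.
At Q = 7 the demand price is 98 - 3(7) = 77 and the supply price is 0 + 6(7) = 42.
DWL = (1/2)(gap between curves at 7) x (Q* - 7) = (1/2)(35)(3.8889) = 68.0556.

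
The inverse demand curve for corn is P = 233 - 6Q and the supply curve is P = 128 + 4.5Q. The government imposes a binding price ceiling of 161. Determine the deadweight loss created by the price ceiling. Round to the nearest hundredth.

Without the control, 233 - 6Q = 128 + 4.5Q so Q* = 10 and P* = 173.
At P = 161, sellers supply (161 - 128)/4.5 = 7.3333 while buyers want more, so the quantity traded is 7.3333 at price 161.
At Q = 7.3333 the demand price is 189 and the supply price is 161. Deadweight loss is the triangle between the curves from 7.3333 to 10: (1/2)(189 - 161)(10 - 7.3333) = 37.3333.

37.33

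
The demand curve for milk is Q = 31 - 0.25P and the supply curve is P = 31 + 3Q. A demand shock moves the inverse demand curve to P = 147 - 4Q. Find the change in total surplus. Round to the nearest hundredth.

343.36

Rewriting demand in inverse form: P = 124 - 4Q.
Initial equilibrium: Q_0 = 13.2857, P_0 = 70.8571; CS_0 = (1/2)(13.2857)(53.1429) = 353.0204, PS_0 = (1/2)(13.2857)(39.8571) = 264.7653.
New equilibrium: 147 - 4Q = 31 + 3Q gives Q_1 = 16.5714, P_1 = 80.7143; CS_1 = 549.2245, PS_1 = 411.9184.
Change in total surplus = (549.2245 + 411.9184) - (353.0204 + 264.7653) = 343.3571.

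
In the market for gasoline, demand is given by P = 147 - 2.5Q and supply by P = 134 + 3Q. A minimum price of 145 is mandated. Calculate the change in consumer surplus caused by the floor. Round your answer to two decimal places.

Free-market equilibrium: 147 - 2.5Q = 134 + 3Q gives Q* = 2.3636, P* = 141.0909.
At the floor price 145, quantity demanded is (147 - 145)/2.5 = 0.8; demand is the short side, so Q = 0.8 trades at P = 145.
CS goes from (1/2)(2.3636)(5.9091) = 6.9835 to 0.8 (computed as (147 - 145)(0.8) - (1/2)(2.5)(0.8)^2), a change of -6.1835.

-6.18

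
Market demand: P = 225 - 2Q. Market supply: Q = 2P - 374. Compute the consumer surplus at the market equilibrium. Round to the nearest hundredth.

Rewriting supply in inverse form: P = 187 + 0.5Q.
Setting demand equal to supply, 38 = 2.5Q, so Q* = 15.2 and P* = 194.6.
The demand choke price is 225, so CS = (1/2)(Q*)(225 - P*) = (1/2)(15.2)(30.4) = 231.04.

231.04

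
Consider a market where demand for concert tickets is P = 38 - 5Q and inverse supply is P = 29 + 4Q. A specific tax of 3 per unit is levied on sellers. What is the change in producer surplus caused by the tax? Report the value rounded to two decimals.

-1.11

Without the tax, 38 - 5Q = 29 + 4Q so Q* = 1 and P* = 33.
A tax on sellers shifts supply up by 3: 38 - 5Q = 29 + 4Q + 3, so Q_t = 0.6667. Buyers pay P_b = 34.6667; sellers receive P_s = P_b - 3 = 31.6667.
PS falls from (1/2)(1)(4) = 2 to (1/2)(0.6667)(2.6667) = 0.8889, a change of -1.1111.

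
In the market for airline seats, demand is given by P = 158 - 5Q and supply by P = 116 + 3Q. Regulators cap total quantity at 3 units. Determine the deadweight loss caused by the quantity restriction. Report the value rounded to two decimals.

Unrestricted equilibrium: Q* = (158 - 116)/(5 + 3) = 5.25.
At Q = 3 the demand price is 158 - 5(3) = 143 and the supply price is 116 + 3(3) = 125.
DWL = (1/2)(gap between curves at 3) x (Q* - 3) = (1/2)(18)(2.25) = 20.25.

20.25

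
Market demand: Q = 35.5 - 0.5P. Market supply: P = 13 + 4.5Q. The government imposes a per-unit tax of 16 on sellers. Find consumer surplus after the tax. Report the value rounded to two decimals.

41.75

Rewriting demand in inverse form: P = 71 - 2Q.
Without the tax, 71 - 2Q = 13 + 4.5Q so Q* = 8.9231 and P* = 53.1538.
A tax on sellers shifts supply up by 16: 71 - 2Q = 13 + 4.5Q + 16, so Q_t = 6.4615. Buyers pay P_b = 58.0769; sellers receive P_s = P_b - 16 = 42.0769.
CS = (1/2)(Q_t)(71 - P_b) = (1/2)(6.4615)(12.9231) = 41.7515.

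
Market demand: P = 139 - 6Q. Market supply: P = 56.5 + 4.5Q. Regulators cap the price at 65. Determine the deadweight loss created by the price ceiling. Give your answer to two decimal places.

Without the control, 139 - 6Q = 56.5 + 4.5Q so Q* = 7.8571 and P* = 91.8571.
At the ceiling price 65, quantity supplied is (65 - 56.5)/4.5 = 1.8889; supply is the short side, so Q = 1.8889 trades at P = 65.
The lost-trades triangle has base Q* - 1.8889 = 5.9683 and height equal to the gap between the curves at Q = 1.8889, which is 127.6667 - 65 = 62.6667. DWL = (1/2)(5.9683)(62.6667) = 187.0053.

187.01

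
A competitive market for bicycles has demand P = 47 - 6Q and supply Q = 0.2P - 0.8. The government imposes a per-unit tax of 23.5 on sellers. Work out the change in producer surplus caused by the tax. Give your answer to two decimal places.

-30.35

Rewriting supply in inverse form: P = 4 + 5Q.
Pre-tax equilibrium: 47 - 6Q = 4 + 5Q gives Q* = 3.9091, P* = 23.5455.
A tax on sellers shifts supply up by 23.5: 47 - 6Q = 4 + 5Q + 23.5, so Q_t = 1.7727. Buyers pay P_b = 36.3636; sellers receive P_s = P_b - 23.5 = 12.8636.
Producers lose the trapezoid between P_s and P* out to Q_t plus the triangle from Q_t to Q*: change in PS = 7.8564 - 38.2025 = -30.3461.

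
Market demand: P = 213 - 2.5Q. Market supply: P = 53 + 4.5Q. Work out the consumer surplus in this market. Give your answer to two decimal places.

653.06

Setting demand equal to supply, 160 = 7Q, so Q* = 22.8571 and P* = 155.8571.
CS is the area between the demand curve and P* from 0 to Q*: (1/2)(22.8571)(57.1429) = 653.0612.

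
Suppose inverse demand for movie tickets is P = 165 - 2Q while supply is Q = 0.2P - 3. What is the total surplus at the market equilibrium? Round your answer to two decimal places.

1607.14

Rewriting supply in inverse form: P = 15 + 5Q.
Equilibrium: 165 - 2Q = 15 + 5Q, so Q* = 21.4286 and P* = 122.1429.
Total surplus is the full triangle between the curves from 0 to Q*: (1/2)(21.4286)(165 - 15) = 1607.1429.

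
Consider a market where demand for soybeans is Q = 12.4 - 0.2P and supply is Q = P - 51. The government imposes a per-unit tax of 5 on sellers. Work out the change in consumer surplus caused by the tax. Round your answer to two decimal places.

-5.90

Rewriting demand in inverse form: P = 62 - 5Q.
Rewriting supply in inverse form: P = 51 + Q.
Without the tax, 62 - 5Q = 51 + Q so Q* = 1.8333 and P* = 52.8333.
A tax on sellers shifts supply up by 5: 62 - 5Q = 51 + Q + 5, so Q_t = 1. Buyers pay P_b = 57; sellers receive P_s = P_b - 5 = 52.
CS falls from (1/2)(1.8333)(9.1667) = 8.4028 to (1/2)(1)(5) = 2.5, a change of -5.9028.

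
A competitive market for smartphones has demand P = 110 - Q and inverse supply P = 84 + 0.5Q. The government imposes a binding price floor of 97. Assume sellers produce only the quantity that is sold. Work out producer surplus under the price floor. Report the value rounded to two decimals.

126.75

Free-market equilibrium: 110 - Q = 84 + 0.5Q gives Q* = 17.3333, P* = 92.6667.
At the floor price 97, quantity demanded is (110 - 97)/1 = 13; demand is the short side, so Q = 13 trades at P = 97.
The supply price at Q = 13 is 90.5. PS is the trapezoid between 97 and supply over [0, 13]: (1/2)[(97 - 84) + (97 - 90.5)](13) = 126.75.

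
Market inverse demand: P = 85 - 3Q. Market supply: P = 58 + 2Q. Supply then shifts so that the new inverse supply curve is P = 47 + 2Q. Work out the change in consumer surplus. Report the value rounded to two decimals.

42.90

Initial equilibrium: Q_0 = 5.4, P_0 = 68.8; CS_0 = (1/2)(5.4)(16.2) = 43.74, PS_0 = (1/2)(5.4)(10.8) = 29.16.
New equilibrium: 85 - 3Q = 47 + 2Q gives Q_1 = 7.6, P_1 = 62.2; CS_1 = 86.64, PS_1 = 57.76.
Change in consumer surplus = 86.64 - 43.74 = 42.9.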